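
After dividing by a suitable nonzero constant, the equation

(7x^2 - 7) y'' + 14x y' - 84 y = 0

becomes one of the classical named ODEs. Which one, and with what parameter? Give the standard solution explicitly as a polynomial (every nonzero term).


All three coefficients share the factor -7; dividing through by -7 gives  (1 - x^2) y'' - 2x y' + 12 y = 0.
This matches the Legendre equation (1 - x^2) y'' - 2x y' + n(n+1) y = 0 (note the -2x y' term) with n(n+1) = 12, so n = 3; the polynomial solution is P_3(x).
With y = sum_k a_k x^k, matching x^k gives (k+2)(k+1) a_{k+2} = [k(k+1) - n(n+1)] a_k = (k - 3)(k + 4) a_k. The right side vanishes at k = 3, so the series with the parity of 3 terminates at degree 3.
Standard normalization (P_n(1) = 1): leading coefficient (2n)!/(2^n (n!)^2) = 720/(8*36) = 5/2, so a_3 = 5/2. Work downward with a_k = (k+1)(k+2) a_{k+2} / ((k - 3)(k + 4)):
  a_1 = (2)(3)(5/2) / ((1 - 3)(1 + 4)) = 15/(-10) = -3/2
Hence P_3(x) = 5 x^3/2 - 3 x/2.

P_3(x); series = 5 x^3/2 - 3 x/2


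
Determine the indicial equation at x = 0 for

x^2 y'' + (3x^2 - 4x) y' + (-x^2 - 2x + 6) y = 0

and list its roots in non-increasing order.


Divide by x^2 to reach normal form y'' + P_1(x) y' + P_2(x) y = 0 with P_1(x) = 3 - 4/x and P_2(x) = -1 - 2/x + 6/x^2.
x = 0 is a singular point because the y'-coefficient 3 - 4/x has a pole at x = 0 and the y-coefficient -1 - 2/x + 6/x^2 has a pole at x = 0.
It is a regular singular point because x P_1(x) = p(x) = 3x - 4 and x^2 P_2(x) = q(x) = -x^2 - 2x + 6 are polynomials, hence analytic at x = 0.
p(0) = -4,  q(0) = 6.
Indicial equation: r(r-1) + p(0) r + q(0) = 0, i.e. r^2 + (p(0) - 1) r + q(0) = 0, i.e. r^2 - 5 r + 6 = 0.
Discriminant: (-5)^2 - 4(6) = 1, so r = (5 ± 1)/2.
Solving: r_1 = 3, r_2 = 2.

indicial: r^2 - 5 r + 6 = 0; roots r_1 = 3, r_2 = 2


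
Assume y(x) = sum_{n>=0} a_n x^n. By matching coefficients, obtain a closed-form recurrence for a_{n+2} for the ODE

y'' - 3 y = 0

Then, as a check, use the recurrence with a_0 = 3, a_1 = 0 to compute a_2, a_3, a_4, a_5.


Substitute y = sum_n a_n x^n into y'' + (const) y = 0.
y''(x) = sum_{n>=0} (n+2)(n+1) a_{n+2} x^n.
The ODE becomes sum_n [(n+2)(n+1) a_{n+2} - 3 a_n] x^n = 0.
Setting each coefficient to zero gives the recurrence:
  (n+2)(n+1) a_{n+2} - 3 a_n = 0,
  a_{n+2} = 3 / ((n+1)(n+2)) a_n.

Check with a_0 = 3, a_1 = 0 (apply the recurrence for n = 0, 1, 2, 3): a_0 = 3, a_1 = 0, a_2 = 9/2, a_3 = 0, a_4 = 9/8, a_5 = 0.

a_{n+2} = 3/((n+1)(n+2)) * a_n; check: a_0 = 3, a_1 = 0, a_2 = 9/2, a_3 = 0, a_4 = 9/8, a_5 = 0


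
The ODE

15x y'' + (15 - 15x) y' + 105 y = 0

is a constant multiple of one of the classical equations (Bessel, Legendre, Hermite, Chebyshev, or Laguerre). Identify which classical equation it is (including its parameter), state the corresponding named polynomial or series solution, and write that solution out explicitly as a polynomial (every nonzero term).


All three coefficients share the factor 15; dividing through by 15 gives  x y'' + (1 - x) y' + 7 y = 0.
This matches the Laguerre equation x y'' + (1 - x) y' + n y = 0 with n = 7; the polynomial solution is L_7(x).
With y = sum_k a_k x^k, matching x^k gives (k+1)k a_{k+1} + (k+1) a_{k+1} - k a_k + n a_k = 0, i.e. (k+1)^2 a_{k+1} = (k - n) a_k = (k - 7) a_k. The right side vanishes at k = 7, so the series terminates at degree 7.
Standard normalization L_n(0) = 1 gives a_0 = 1. Work upward with a_{k+1} = (k - 7) a_k / (k+1)^2:
  a_1 = (0 - 7)(1) / 1^2 = -7/1 = -7
  a_2 = (1 - 7)(-7) / 2^2 = 42/4 = 21/2
  a_3 = (2 - 7)(21/2) / 3^2 = (-105/2)/9 = -35/6
  a_4 = (3 - 7)(-35/6) / 4^2 = (70/3)/16 = 35/24
  a_5 = (4 - 7)(35/24) / 5^2 = (-35/8)/25 = -7/40
  a_6 = (5 - 7)(-7/40) / 6^2 = (7/20)/36 = 7/720
  a_7 = (6 - 7)(7/720) / 7^2 = (-7/720)/49 = -1/5040
Hence L_7(x) = -x^7/5040 + 7 x^6/720 - 7 x^5/40 + 35 x^4/24 - 35 x^3/6 + 21 x^2/2 - 7 x + 1.

L_7(x); series = -x^7/5040 + 7 x^6/720 - 7 x^5/40 + 35 x^4/24 - 35 x^3/6 + 21 x^2/2 - 7 x + 1


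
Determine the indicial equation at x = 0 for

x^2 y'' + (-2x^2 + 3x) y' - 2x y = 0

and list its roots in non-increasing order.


Divide by x^2 to reach normal form y'' + P_1(x) y' + P_2(x) y = 0 with P_1(x) = -2 + 3/x and P_2(x) = -2/x.
x = 0 is a singular point because the y'-coefficient -2 + 3/x has a pole at x = 0 and the y-coefficient -2/x has a pole at x = 0.
It is a regular singular point because x P_1(x) = p(x) = 3 - 2x and x^2 P_2(x) = q(x) = -2x are polynomials, hence analytic at x = 0.
p(0) = 3,  q(0) = 0.
Indicial equation: r(r-1) + p(0) r + q(0) = 0, i.e. r^2 + (p(0) - 1) r + q(0) = 0, i.e. r^2 + 2 r = 0.
Discriminant: (2)^2 - 4(0) = 4, so r = (-2 ± 2)/2.
Solving: r_1 = 0, r_2 = -2.

indicial: r^2 + 2 r = 0; roots r_1 = 0, r_2 = -2


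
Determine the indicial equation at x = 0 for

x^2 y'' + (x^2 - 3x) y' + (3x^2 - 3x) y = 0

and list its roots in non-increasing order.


Divide by x^2 to reach normal form y'' + P_1(x) y' + P_2(x) y = 0 with P_1(x) = 1 - 3/x and P_2(x) = 3 - 3/x.
x = 0 is a singular point because the y'-coefficient 1 - 3/x has a pole at x = 0 and the y-coefficient 3 - 3/x has a pole at x = 0.
It is a regular singular point because x P_1(x) = p(x) = x - 3 and x^2 P_2(x) = q(x) = 3x^2 - 3x are polynomials, hence analytic at x = 0.
p(0) = -3,  q(0) = 0.
Indicial equation: r(r-1) + p(0) r + q(0) = 0, i.e. r^2 + (p(0) - 1) r + q(0) = 0, i.e. r^2 - 4 r = 0.
Discriminant: (-4)^2 - 4(0) = 16, so r = (4 ± 4)/2.
Solving: r_1 = 4, r_2 = 0.

indicial: r^2 - 4 r = 0; roots r_1 = 4, r_2 = 0


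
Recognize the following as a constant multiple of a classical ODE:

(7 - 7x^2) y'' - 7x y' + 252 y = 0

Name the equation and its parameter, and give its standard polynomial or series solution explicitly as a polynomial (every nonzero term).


All three coefficients share the factor 7; dividing through by 7 gives  (1 - x^2) y'' - x y' + 36 y = 0.
This matches the Chebyshev equation (1 - x^2) y'' - x y' + n^2 y = 0 (note the -x y' term, not -2x y') with n^2 = 36, so n = 6; the polynomial solution is T_6(x).
With y = sum_k a_k x^k, matching x^k gives (k+2)(k+1) a_{k+2} = (k^2 - n^2) a_k = (k - 6)(k + 6) a_k. The right side vanishes at k = 6, so the series with the parity of 6 terminates at degree 6.
Standard normalization: leading coefficient of T_n is 2^(n-1), so a_6 = 2^5 = 32. Work downward with a_k = (k+1)(k+2) a_{k+2} / ((k - 6)(k + 6)):
  a_4 = (5)(6)(32) / ((4 - 6)(4 + 6)) = 960/(-20) = -48
  a_2 = (3)(4)(-48) / ((2 - 6)(2 + 6)) = -576/(-32) = 18
  a_0 = (1)(2)(18) / ((0 - 6)(0 + 6)) = 36/(-36) = -1
Hence T_6(x) = 32 x^6 - 48 x^4 + 18 x^2 - 1.

T_6(x); series = 32 x^6 - 48 x^4 + 18 x^2 - 1


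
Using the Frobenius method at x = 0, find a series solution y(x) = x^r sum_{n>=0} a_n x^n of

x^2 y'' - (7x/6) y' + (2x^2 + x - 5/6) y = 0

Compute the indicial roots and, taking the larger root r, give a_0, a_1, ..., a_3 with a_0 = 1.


Write in Frobenius form y'' + (p(x)/x) y' + (q(x)/x^2) y = 0:
  p(x) = -7/6,  q(x) = 2x^2 + x - 5/6.
Indicial equation: r(r-1) + (-7/6) r + (-5/6) = 0 -> roots r_1 = 5/2, r_2 = -1/3.
Take r = r_1 = 5/2. Let y(x) = x^r sum_{n>=0} a_n x^n with a_0 = 1.
Substitute y = x^r sum a_n x^n and match x^{r+n}. The recurrence is
  D(n) a_n + 1 a_{n-1} + 2 a_{n-2} = 0,  where D(n) = (r+n)(r+n-1) + (-7/6)(r+n) + (-5/6).
  a_n = [-1 a_{n-1} - 2 a_{n-2}] / D(n).
Since the indicial polynomial factors as (r - r_1)(r - r_2), D(n) = (r_1 + n - r_1)(r_1 + n - r_2) = n(n + 17/6).
Evaluating step by step (a_0 = 1):
  n = 1: D(1) = 1(1 + 17/6) = 23/6; numerator = -1(1) = -1; a_1 = (-1)/(23/6) = -6/23
  n = 2: D(2) = 2(2 + 17/6) = 29/3; numerator = -1(-6/23) - 2(1) = -40/23; a_2 = (-40/23)/(29/3) = -120/667
  n = 3: D(3) = 3(3 + 17/6) = 35/2; numerator = -1(-120/667) - 2(-6/23) = 468/667; a_3 = (468/667)/(35/2) = 936/23345

r = 5/2; a_0 = 1; a_1 = -6/23; a_2 = -120/667; a_3 = 936/23345


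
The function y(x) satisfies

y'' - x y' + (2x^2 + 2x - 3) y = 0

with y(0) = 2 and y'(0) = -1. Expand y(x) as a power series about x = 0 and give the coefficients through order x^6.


Ansatz: y(x) = sum_{n>=0} a_n x^n, so y'(x) = sum_{n>=1} n a_n x^(n-1) and y''(x) = sum_{n>=2} n(n-1) a_n x^(n-2).
Substitute into P(x) y'' + Q(x) y' + R(x) y = 0 with P(x) = 1, Q(x) = -x, R(x) = 2x^2 + 2x - 3, and match powers of x.
Initial conditions: a_0 = 2, a_1 = -1.
Setting the coefficient of each power of x to zero and solving order by order (substituting the coefficients already found):
  x^0: 2 a_2 - 3 a_0 = 0  ->  2 a_2 = 3 a_0 = 6  ->  a_2 = 3
  x^1: 6 a_3 - 4 a_1 + 2 a_0 = 0  ->  6 a_3 = 4 a_1 - 2 a_0 = -8  ->  a_3 = -4/3
  x^2: 12 a_4 - 5 a_2 + 2 a_1 + 2 a_0 = 0  ->  12 a_4 = 5 a_2 - 2 a_1 - 2 a_0 = 13  ->  a_4 = 13/12
  x^3: 20 a_5 - 6 a_3 + 2 a_2 + 2 a_1 = 0  ->  20 a_5 = 6 a_3 - 2 a_2 - 2 a_1 = -12  ->  a_5 = -3/5
  x^4: 30 a_6 - 7 a_4 + 2 a_3 + 2 a_2 = 0  ->  30 a_6 = 7 a_4 - 2 a_3 - 2 a_2 = 17/4  ->  a_6 = 17/120
Truncated series: y(x) = 2 - x + 3 x^2 - (4/3) x^3 + (13/12) x^4 - (3/5) x^5 + (17/120) x^6 + O(x^7).

a_0 = 2; a_1 = -1; a_2 = 3; a_3 = -4/3; a_4 = 13/12; a_5 = -3/5; a_6 = 17/120


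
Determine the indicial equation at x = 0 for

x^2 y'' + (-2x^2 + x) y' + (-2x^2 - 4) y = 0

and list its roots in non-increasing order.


Divide by x^2 to reach normal form y'' + P_1(x) y' + P_2(x) y = 0 with P_1(x) = -2 + 1/x and P_2(x) = -2 - 4/x^2.
x = 0 is a singular point because the y'-coefficient -2 + 1/x has a pole at x = 0 and the y-coefficient -2 - 4/x^2 has a pole at x = 0.
It is a regular singular point because x P_1(x) = p(x) = 1 - 2x and x^2 P_2(x) = q(x) = -2x^2 - 4 are polynomials, hence analytic at x = 0.
p(0) = 1,  q(0) = -4.
Indicial equation: r(r-1) + p(0) r + q(0) = 0, i.e. r^2 + (p(0) - 1) r + q(0) = 0, i.e. r^2 - 4 = 0.
Discriminant: (0)^2 - 4(-4) = 16, so r = (0 ± 4)/2.
Solving: r_1 = 2, r_2 = -2.

indicial: r^2 - 4 = 0; roots r_1 = 2, r_2 = -2


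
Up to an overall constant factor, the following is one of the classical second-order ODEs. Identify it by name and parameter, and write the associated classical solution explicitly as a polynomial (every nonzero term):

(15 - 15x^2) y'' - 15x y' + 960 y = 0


All three coefficients share the factor 15; dividing through by 15 gives  (1 - x^2) y'' - x y' + 64 y = 0.
This matches the Chebyshev equation (1 - x^2) y'' - x y' + n^2 y = 0 (note the -x y' term, not -2x y') with n^2 = 64, so n = 8; the polynomial solution is T_8(x).
With y = sum_k a_k x^k, matching x^k gives (k+2)(k+1) a_{k+2} = (k^2 - n^2) a_k = (k - 8)(k + 8) a_k. The right side vanishes at k = 8, so the series with the parity of 8 terminates at degree 8.
Standard normalization: leading coefficient of T_n is 2^(n-1), so a_8 = 2^7 = 128. Work downward with a_k = (k+1)(k+2) a_{k+2} / ((k - 8)(k + 8)):
  a_6 = (7)(8)(128) / ((6 - 8)(6 + 8)) = 7168/(-28) = -256
  a_4 = (5)(6)(-256) / ((4 - 8)(4 + 8)) = -7680/(-48) = 160
  a_2 = (3)(4)(160) / ((2 - 8)(2 + 8)) = 1920/(-60) = -32
  a_0 = (1)(2)(-32) / ((0 - 8)(0 + 8)) = -64/(-64) = 1
Hence T_8(x) = 128 x^8 - 256 x^6 + 160 x^4 - 32 x^2 + 1.

T_8(x); series = 128 x^8 - 256 x^6 + 160 x^4 - 32 x^2 + 1


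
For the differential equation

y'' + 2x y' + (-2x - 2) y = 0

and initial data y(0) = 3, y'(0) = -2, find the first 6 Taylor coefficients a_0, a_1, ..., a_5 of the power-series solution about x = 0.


Ansatz: y(x) = sum_{n>=0} a_n x^n, so y'(x) = sum_{n>=1} n a_n x^(n-1) and y''(x) = sum_{n>=2} n(n-1) a_n x^(n-2).
Substitute into P(x) y'' + Q(x) y' + R(x) y = 0 with P(x) = 1, Q(x) = 2x, R(x) = -2x - 2, and match powers of x.
Initial conditions: a_0 = 3, a_1 = -2.
Setting the coefficient of each power of x to zero and solving order by order (substituting the coefficients already found):
  x^0: 2 a_2 - 2 a_0 = 0  ->  2 a_2 = 2 a_0 = 6  ->  a_2 = 3
  x^1: 6 a_3 - 2 a_0 = 0  ->  6 a_3 = 2 a_0 = 6  ->  a_3 = 1
  x^2: 12 a_4 + 2 a_2 - 2 a_1 = 0  ->  12 a_4 = -2 a_2 + 2 a_1 = -10  ->  a_4 = -5/6
  x^3: 20 a_5 + 4 a_3 - 2 a_2 = 0  ->  20 a_5 = -4 a_3 + 2 a_2 = 2  ->  a_5 = 1/10
Truncated series: y(x) = 3 - 2 x + 3 x^2 + x^3 - (5/6) x^4 + (1/10) x^5 + O(x^6).

a_0 = 3; a_1 = -2; a_2 = 3; a_3 = 1; a_4 = -5/6; a_5 = 1/10


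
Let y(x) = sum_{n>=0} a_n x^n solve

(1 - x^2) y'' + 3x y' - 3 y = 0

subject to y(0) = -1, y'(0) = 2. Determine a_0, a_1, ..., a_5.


Ansatz: y(x) = sum_{n>=0} a_n x^n, so y'(x) = sum_{n>=1} n a_n x^(n-1) and y''(x) = sum_{n>=2} n(n-1) a_n x^(n-2).
Substitute into P(x) y'' + Q(x) y' + R(x) y = 0 with P(x) = 1 - x^2, Q(x) = 3x, R(x) = -3, and match powers of x.
Initial conditions: a_0 = -1, a_1 = 2.
Setting the coefficient of each power of x to zero and solving order by order (substituting the coefficients already found):
  x^0: 2 a_2 - 3 a_0 = 0  ->  2 a_2 = 3 a_0 = -3  ->  a_2 = -3/2
  x^1: 6 a_3 = 0  ->  a_3 = 0
  x^2: 12 a_4 + a_2 = 0  ->  12 a_4 = -a_2 = 3/2  ->  a_4 = 1/8
  x^3: 20 a_5 = 0  ->  a_5 = 0
Truncated series: y(x) = -1 + 2 x - (3/2) x^2 + (1/8) x^4 + O(x^6).

a_0 = -1; a_1 = 2; a_2 = -3/2; a_3 = 0; a_4 = 1/8; a_5 = 0


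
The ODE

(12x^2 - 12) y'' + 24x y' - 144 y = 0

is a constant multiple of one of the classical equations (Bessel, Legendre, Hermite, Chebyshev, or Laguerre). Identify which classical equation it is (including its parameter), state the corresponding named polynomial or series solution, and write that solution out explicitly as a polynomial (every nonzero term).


All three coefficients share the factor -12; dividing through by -12 gives  (1 - x^2) y'' - 2x y' + 12 y = 0.
This matches the Legendre equation (1 - x^2) y'' - 2x y' + n(n+1) y = 0 (note the -2x y' term) with n(n+1) = 12, so n = 3; the polynomial solution is P_3(x).
With y = sum_k a_k x^k, matching x^k gives (k+2)(k+1) a_{k+2} = [k(k+1) - n(n+1)] a_k = (k - 3)(k + 4) a_k. The right side vanishes at k = 3, so the series with the parity of 3 terminates at degree 3.
Standard normalization (P_n(1) = 1): leading coefficient (2n)!/(2^n (n!)^2) = 720/(8*36) = 5/2, so a_3 = 5/2. Work downward with a_k = (k+1)(k+2) a_{k+2} / ((k - 3)(k + 4)):
  a_1 = (2)(3)(5/2) / ((1 - 3)(1 + 4)) = 15/(-10) = -3/2
Hence P_3(x) = 5 x^3/2 - 3 x/2.

P_3(x); series = 5 x^3/2 - 3 x/2


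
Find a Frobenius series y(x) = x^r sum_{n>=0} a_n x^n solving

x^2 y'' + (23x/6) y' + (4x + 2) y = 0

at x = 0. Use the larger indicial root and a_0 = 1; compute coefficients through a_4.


Write in Frobenius form y'' + (p(x)/x) y' + (q(x)/x^2) y = 0:
  p(x) = 23/6,  q(x) = 4x + 2.
Indicial equation: r(r-1) + (23/6) r + (2) = 0 -> roots r_1 = -4/3, r_2 = -3/2.
Take r = r_1 = -4/3. Let y(x) = x^r sum_{n>=0} a_n x^n with a_0 = 1.
Substitute y = x^r sum a_n x^n and match x^{r+n}. The recurrence is
  D(n) a_n + 4 a_{n-1} = 0,  where D(n) = (r+n)(r+n-1) + (23/6)(r+n) + (2).
  a_n = -4 / D(n) * a_{n-1}.
Since the indicial polynomial factors as (r - r_1)(r - r_2), D(n) = (r_1 + n - r_1)(r_1 + n - r_2) = n(n + 1/6).
Evaluating step by step (a_0 = 1):
  n = 1: D(1) = 1(1 + 1/6) = 7/6; numerator = -4(1) = -4; a_1 = (-4)/(7/6) = -24/7
  n = 2: D(2) = 2(2 + 1/6) = 13/3; numerator = -4(-24/7) = 96/7; a_2 = (96/7)/(13/3) = 288/91
  n = 3: D(3) = 3(3 + 1/6) = 19/2; numerator = -4(288/91) = -1152/91; a_3 = (-1152/91)/(19/2) = -2304/1729
  n = 4: D(4) = 4(4 + 1/6) = 50/3; numerator = -4(-2304/1729) = 9216/1729; a_4 = (9216/1729)/(50/3) = 13824/43225

r = -4/3; a_0 = 1; a_1 = -24/7; a_2 = 288/91; a_3 = -2304/1729; a_4 = 13824/43225


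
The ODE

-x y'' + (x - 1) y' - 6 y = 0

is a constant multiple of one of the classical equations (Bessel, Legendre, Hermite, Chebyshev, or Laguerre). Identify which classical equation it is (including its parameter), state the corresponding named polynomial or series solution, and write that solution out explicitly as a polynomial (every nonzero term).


All three coefficients share the factor -1; dividing through by -1 gives  x y'' + (1 - x) y' + 6 y = 0.
This matches the Laguerre equation x y'' + (1 - x) y' + n y = 0 with n = 6; the polynomial solution is L_6(x).
With y = sum_k a_k x^k, matching x^k gives (k+1)k a_{k+1} + (k+1) a_{k+1} - k a_k + n a_k = 0, i.e. (k+1)^2 a_{k+1} = (k - n) a_k = (k - 6) a_k. The right side vanishes at k = 6, so the series terminates at degree 6.
Standard normalization L_n(0) = 1 gives a_0 = 1. Work upward with a_{k+1} = (k - 6) a_k / (k+1)^2:
  a_1 = (0 - 6)(1) / 1^2 = -6/1 = -6
  a_2 = (1 - 6)(-6) / 2^2 = 30/4 = 15/2
  a_3 = (2 - 6)(15/2) / 3^2 = -30/9 = -10/3
  a_4 = (3 - 6)(-10/3) / 4^2 = 10/16 = 5/8
  a_5 = (4 - 6)(5/8) / 5^2 = (-5/4)/25 = -1/20
  a_6 = (5 - 6)(-1/20) / 6^2 = (1/20)/36 = 1/720
Hence L_6(x) = x^6/720 - x^5/20 + 5 x^4/8 - 10 x^3/3 + 15 x^2/2 - 6 x + 1.

L_6(x); series = x^6/720 - x^5/20 + 5 x^4/8 - 10 x^3/3 + 15 x^2/2 - 6 x + 1


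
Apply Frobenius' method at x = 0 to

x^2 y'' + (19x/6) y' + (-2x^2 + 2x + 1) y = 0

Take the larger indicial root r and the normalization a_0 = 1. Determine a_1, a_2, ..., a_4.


Write in Frobenius form y'' + (p(x)/x) y' + (q(x)/x^2) y = 0:
  p(x) = 19/6,  q(x) = -2x^2 + 2x + 1.
Indicial equation: r(r-1) + (19/6) r + (1) = 0 -> roots r_1 = -2/3, r_2 = -3/2.
Take r = r_1 = -2/3. Let y(x) = x^r sum_{n>=0} a_n x^n with a_0 = 1.
Substitute y = x^r sum a_n x^n and match x^{r+n}. The recurrence is
  D(n) a_n + 2 a_{n-1} - 2 a_{n-2} = 0,  where D(n) = (r+n)(r+n-1) + (19/6)(r+n) + (1).
  a_n = [-2 a_{n-1} + 2 a_{n-2}] / D(n).
Since the indicial polynomial factors as (r - r_1)(r - r_2), D(n) = (r_1 + n - r_1)(r_1 + n - r_2) = n(n + 5/6).
Evaluating step by step (a_0 = 1):
  n = 1: D(1) = 1(1 + 5/6) = 11/6; numerator = -2(1) = -2; a_1 = (-2)/(11/6) = -12/11
  n = 2: D(2) = 2(2 + 5/6) = 17/3; numerator = -2(-12/11) + 2(1) = 46/11; a_2 = (46/11)/(17/3) = 138/187
  n = 3: D(3) = 3(3 + 5/6) = 23/2; numerator = -2(138/187) + 2(-12/11) = -684/187; a_3 = (-684/187)/(23/2) = -1368/4301
  n = 4: D(4) = 4(4 + 5/6) = 58/3; numerator = -2(-1368/4301) + 2(138/187) = 9084/4301; a_4 = (9084/4301)/(58/3) = 13626/124729

r = -2/3; a_0 = 1; a_1 = -12/11; a_2 = 138/187; a_3 = -1368/4301; a_4 = 13626/124729


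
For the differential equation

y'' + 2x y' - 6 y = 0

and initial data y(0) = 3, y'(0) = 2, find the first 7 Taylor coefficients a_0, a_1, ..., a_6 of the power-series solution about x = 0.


Ansatz: y(x) = sum_{n>=0} a_n x^n, so y'(x) = sum_{n>=1} n a_n x^(n-1) and y''(x) = sum_{n>=2} n(n-1) a_n x^(n-2).
Substitute into P(x) y'' + Q(x) y' + R(x) y = 0 with P(x) = 1, Q(x) = 2x, R(x) = -6, and match powers of x.
Initial conditions: a_0 = 3, a_1 = 2.
Setting the coefficient of each power of x to zero and solving order by order (substituting the coefficients already found):
  x^0: 2 a_2 - 6 a_0 = 0  ->  2 a_2 = 6 a_0 = 18  ->  a_2 = 9
  x^1: 6 a_3 - 4 a_1 = 0  ->  6 a_3 = 4 a_1 = 8  ->  a_3 = 4/3
  x^2: 12 a_4 - 2 a_2 = 0  ->  12 a_4 = 2 a_2 = 18  ->  a_4 = 3/2
  x^3: 20 a_5 = 0  ->  a_5 = 0
  x^4: 30 a_6 + 2 a_4 = 0  ->  30 a_6 = -2 a_4 = -3  ->  a_6 = -1/10
Truncated series: y(x) = 3 + 2 x + 9 x^2 + (4/3) x^3 + (3/2) x^4 - (1/10) x^6 + O(x^7).

a_0 = 3; a_1 = 2; a_2 = 9; a_3 = 4/3; a_4 = 3/2; a_5 = 0; a_6 = -1/10


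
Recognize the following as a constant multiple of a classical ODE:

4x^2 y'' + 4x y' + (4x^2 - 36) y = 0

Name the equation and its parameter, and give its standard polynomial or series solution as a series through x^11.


All three coefficients share the factor 4; dividing through by 4 gives  x^2 y'' + x y' + (x^2 - 9) y = 0.
This matches the Bessel equation x^2 y'' + x y' + (x^2 - nu^2) y = 0 with nu^2 = 9, so nu = 3; the solution bounded at x = 0 is J_3(x).
Frobenius at x = 0: indicial roots ±nu; for r = nu the recurrence k(k + 2nu) c_k = -c_{k-2} gives the standard series J_nu(x) = sum_{k>=0} (-1)^k / (k! (k+nu)!) (x/2)^(2k+nu). Evaluate the first 5 terms:
  k = 0: (-1)^0 / (0! * 3! * 2^3) x^3 = 1/(1*6*8) x^3 = (1/48) x^3
  k = 1: (-1)^1 / (1! * 4! * 2^5) x^5 = -1/(1*24*32) x^5 = (-1/768) x^5
  k = 2: (-1)^2 / (2! * 5! * 2^7) x^7 = 1/(2*120*128) x^7 = (1/30720) x^7
  k = 3: (-1)^3 / (3! * 6! * 2^9) x^9 = -1/(6*720*512) x^9 = (-1/2211840) x^9
  k = 4: (-1)^4 / (4! * 7! * 2^11) x^11 = 1/(24*5040*2048) x^11 = (1/247726080) x^11
Hence J_3(x) = x^11/247726080 - x^9/2211840 + x^7/30720 - x^5/768 + x^3/48 + ....

J_3(x); series = x^11/247726080 - x^9/2211840 + x^7/30720 - x^5/768 + x^3/48


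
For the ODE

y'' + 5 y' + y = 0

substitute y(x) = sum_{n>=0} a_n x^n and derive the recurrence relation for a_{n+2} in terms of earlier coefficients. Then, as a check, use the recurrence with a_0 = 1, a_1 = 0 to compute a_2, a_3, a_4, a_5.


Substitute y = sum_n a_n x^n.
y''(x) has coefficient (n+2)(n+1) a_{n+2} at x^n;
5 y'(x) has coefficient 5 (n+1) a_{n+1} at x^n;
y(x) has coefficient 1 a_n at x^n.
Matching x^n: (n+2)(n+1) a_{n+2} + 5 (n+1) a_{n+1} + 1 a_n = 0.
Thus a_{n+2} = [-5 (n+1) a_{n+1} - 1 a_n] / ((n+1)(n+2)).

Check with a_0 = 1, a_1 = 0 (apply the recurrence for n = 0, 1, 2, 3): a_0 = 1, a_1 = 0, a_2 = -1/2, a_3 = 5/6, a_4 = -1, a_5 = 23/24.

a_(n+2) = [-5 (n+1) a_(n+1) - 1 a_n] / ((n+1)(n+2)); check: a_0 = 1, a_1 = 0, a_2 = -1/2, a_3 = 5/6, a_4 = -1, a_5 = 23/24


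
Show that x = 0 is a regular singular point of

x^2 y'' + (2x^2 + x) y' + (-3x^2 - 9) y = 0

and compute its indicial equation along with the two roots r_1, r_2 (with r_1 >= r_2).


Divide by x^2 to reach normal form y'' + P_1(x) y' + P_2(x) y = 0 with P_1(x) = 2 + 1/x and P_2(x) = -3 - 9/x^2.
x = 0 is a singular point because the y'-coefficient 2 + 1/x has a pole at x = 0 and the y-coefficient -3 - 9/x^2 has a pole at x = 0.
It is a regular singular point because x P_1(x) = p(x) = 2x + 1 and x^2 P_2(x) = q(x) = -3x^2 - 9 are polynomials, hence analytic at x = 0.
p(0) = 1,  q(0) = -9.
Indicial equation: r(r-1) + p(0) r + q(0) = 0, i.e. r^2 + (p(0) - 1) r + q(0) = 0, i.e. r^2 - 9 = 0.
Discriminant: (0)^2 - 4(-9) = 36, so r = (0 ± 6)/2.
Solving: r_1 = 3, r_2 = -3.

indicial: r^2 - 9 = 0; roots r_1 = 3, r_2 = -3


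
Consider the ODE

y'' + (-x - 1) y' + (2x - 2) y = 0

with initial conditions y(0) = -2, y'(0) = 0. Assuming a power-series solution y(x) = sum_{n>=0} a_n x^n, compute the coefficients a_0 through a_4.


Ansatz: y(x) = sum_{n>=0} a_n x^n, so y'(x) = sum_{n>=1} n a_n x^(n-1) and y''(x) = sum_{n>=2} n(n-1) a_n x^(n-2).
Substitute into P(x) y'' + Q(x) y' + R(x) y = 0 with P(x) = 1, Q(x) = -x - 1, R(x) = 2x - 2, and match powers of x.
Initial conditions: a_0 = -2, a_1 = 0.
Setting the coefficient of each power of x to zero and solving order by order (substituting the coefficients already found):
  x^0: 2 a_2 - a_1 - 2 a_0 = 0  ->  2 a_2 = a_1 + 2 a_0 = -4  ->  a_2 = -2
  x^1: 6 a_3 - 2 a_2 - 3 a_1 + 2 a_0 = 0  ->  6 a_3 = 2 a_2 + 3 a_1 - 2 a_0 = 0  ->  a_3 = 0
  x^2: 12 a_4 - 3 a_3 - 4 a_2 + 2 a_1 = 0  ->  12 a_4 = 3 a_3 + 4 a_2 - 2 a_1 = -8  ->  a_4 = -2/3
Truncated series: y(x) = -2 - 2 x^2 - (2/3) x^4 + O(x^5).

a_0 = -2; a_1 = 0; a_2 = -2; a_3 = 0; a_4 = -2/3


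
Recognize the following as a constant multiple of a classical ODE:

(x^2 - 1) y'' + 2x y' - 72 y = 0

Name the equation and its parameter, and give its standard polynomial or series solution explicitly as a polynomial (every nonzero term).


All three coefficients share the factor -1; dividing through by -1 gives  (1 - x^2) y'' - 2x y' + 72 y = 0.
This matches the Legendre equation (1 - x^2) y'' - 2x y' + n(n+1) y = 0 (note the -2x y' term) with n(n+1) = 72, so n = 8; the polynomial solution is P_8(x).
With y = sum_k a_k x^k, matching x^k gives (k+2)(k+1) a_{k+2} = [k(k+1) - n(n+1)] a_k = (k - 8)(k + 9) a_k. The right side vanishes at k = 8, so the series with the parity of 8 terminates at degree 8.
Standard normalization (P_n(1) = 1): leading coefficient (2n)!/(2^n (n!)^2) = 20922789888000/(256*1625702400) = 6435/128, so a_8 = 6435/128. Work downward with a_k = (k+1)(k+2) a_{k+2} / ((k - 8)(k + 9)):
  a_6 = (7)(8)(6435/128) / ((6 - 8)(6 + 9)) = (45045/16)/(-30) = -3003/32
  a_4 = (5)(6)(-3003/32) / ((4 - 8)(4 + 9)) = (-45045/16)/(-52) = 3465/64
  a_2 = (3)(4)(3465/64) / ((2 - 8)(2 + 9)) = (10395/16)/(-66) = -315/32
  a_0 = (1)(2)(-315/32) / ((0 - 8)(0 + 9)) = (-315/16)/(-72) = 35/128
Hence P_8(x) = 6435 x^8/128 - 3003 x^6/32 + 3465 x^4/64 - 315 x^2/32 + 35/128.

P_8(x); series = 6435 x^8/128 - 3003 x^6/32 + 3465 x^4/64 - 315 x^2/32 + 35/128


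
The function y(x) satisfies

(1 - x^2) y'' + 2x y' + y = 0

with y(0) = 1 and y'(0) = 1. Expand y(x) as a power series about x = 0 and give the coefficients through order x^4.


Ansatz: y(x) = sum_{n>=0} a_n x^n, so y'(x) = sum_{n>=1} n a_n x^(n-1) and y''(x) = sum_{n>=2} n(n-1) a_n x^(n-2).
Substitute into P(x) y'' + Q(x) y' + R(x) y = 0 with P(x) = 1 - x^2, Q(x) = 2x, R(x) = 1, and match powers of x.
Initial conditions: a_0 = 1, a_1 = 1.
Setting the coefficient of each power of x to zero and solving order by order (substituting the coefficients already found):
  x^0: 2 a_2 + a_0 = 0  ->  2 a_2 = -a_0 = -1  ->  a_2 = -1/2
  x^1: 6 a_3 + 3 a_1 = 0  ->  6 a_3 = -3 a_1 = -3  ->  a_3 = -1/2
  x^2: 12 a_4 + 3 a_2 = 0  ->  12 a_4 = -3 a_2 = 3/2  ->  a_4 = 1/8
Truncated series: y(x) = 1 + x - (1/2) x^2 - (1/2) x^3 + (1/8) x^4 + O(x^5).

a_0 = 1; a_1 = 1; a_2 = -1/2; a_3 = -1/2; a_4 = 1/8


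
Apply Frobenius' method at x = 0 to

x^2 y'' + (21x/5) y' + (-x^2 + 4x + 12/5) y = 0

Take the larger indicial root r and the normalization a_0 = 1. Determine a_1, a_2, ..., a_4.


Write in Frobenius form y'' + (p(x)/x) y' + (q(x)/x^2) y = 0:
  p(x) = 21/5,  q(x) = -x^2 + 4x + 12/5.
Indicial equation: r(r-1) + (21/5) r + (12/5) = 0 -> roots r_1 = -6/5, r_2 = -2.
Take r = r_1 = -6/5. Let y(x) = x^r sum_{n>=0} a_n x^n with a_0 = 1.
Substitute y = x^r sum a_n x^n and match x^{r+n}. The recurrence is
  D(n) a_n + 4 a_{n-1} - 1 a_{n-2} = 0,  where D(n) = (r+n)(r+n-1) + (21/5)(r+n) + (12/5).
  a_n = [-4 a_{n-1} + 1 a_{n-2}] / D(n).
Since the indicial polynomial factors as (r - r_1)(r - r_2), D(n) = (r_1 + n - r_1)(r_1 + n - r_2) = n(n + 4/5).
Evaluating step by step (a_0 = 1):
  n = 1: D(1) = 1(1 + 4/5) = 9/5; numerator = -4(1) = -4; a_1 = (-4)/(9/5) = -20/9
  n = 2: D(2) = 2(2 + 4/5) = 28/5; numerator = -4(-20/9) + 1(1) = 89/9; a_2 = (89/9)/(28/5) = 445/252
  n = 3: D(3) = 3(3 + 4/5) = 57/5; numerator = -4(445/252) + 1(-20/9) = -65/7; a_3 = (-65/7)/(57/5) = -325/399
  n = 4: D(4) = 4(4 + 4/5) = 96/5; numerator = -4(-325/399) + 1(445/252) = 24055/4788; a_4 = (24055/4788)/(96/5) = 120275/459648

r = -6/5; a_0 = 1; a_1 = -20/9; a_2 = 445/252; a_3 = -325/399; a_4 = 120275/459648


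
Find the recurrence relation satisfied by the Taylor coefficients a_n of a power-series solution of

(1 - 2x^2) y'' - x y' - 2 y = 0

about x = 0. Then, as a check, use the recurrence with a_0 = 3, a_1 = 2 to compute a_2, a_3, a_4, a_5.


Substitute y = sum_n a_n x^n.
(1 - 2 x^2) y'' contributes (n+2)(n+1) a_{n+2} - 2 n(n-1) a_n at x^n.
-x y'(x) contributes -n a_n at x^n.
-2 y(x) contributes -2 a_n at x^n.
Matching x^n: (n+2)(n+1) a_{n+2} + (-2 n(n-1) - n - 2) a_n = 0.
Thus a_{n+2} = (2 n(n-1) + n + 2) / ((n+1)(n+2)) * a_n.

Check with a_0 = 3, a_1 = 2 (apply the recurrence for n = 0, 1, 2, 3): a_0 = 3, a_1 = 2, a_2 = 3, a_3 = 1, a_4 = 2, a_5 = 17/20.

a_(n+2) = (2 n(n-1) + n + 2) / ((n+1)(n+2)) * a_n; check: a_0 = 3, a_1 = 2, a_2 = 3, a_3 = 1, a_4 = 2, a_5 = 17/20


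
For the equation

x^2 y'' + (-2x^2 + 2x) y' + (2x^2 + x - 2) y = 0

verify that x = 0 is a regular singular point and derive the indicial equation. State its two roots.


Divide by x^2 to reach normal form y'' + P_1(x) y' + P_2(x) y = 0 with P_1(x) = -2 + 2/x and P_2(x) = 2 + 1/x - 2/x^2.
x = 0 is a singular point because the y'-coefficient -2 + 2/x has a pole at x = 0 and the y-coefficient 2 + 1/x - 2/x^2 has a pole at x = 0.
It is a regular singular point because x P_1(x) = p(x) = 2 - 2x and x^2 P_2(x) = q(x) = 2x^2 + x - 2 are polynomials, hence analytic at x = 0.
p(0) = 2,  q(0) = -2.
Indicial equation: r(r-1) + p(0) r + q(0) = 0, i.e. r^2 + (p(0) - 1) r + q(0) = 0, i.e. r^2 + 1 r - 2 = 0.
Discriminant: (1)^2 - 4(-2) = 9, so r = (-1 ± 3)/2.
Solving: r_1 = 1, r_2 = -2.

indicial: r^2 + 1 r - 2 = 0; roots r_1 = 1, r_2 = -2


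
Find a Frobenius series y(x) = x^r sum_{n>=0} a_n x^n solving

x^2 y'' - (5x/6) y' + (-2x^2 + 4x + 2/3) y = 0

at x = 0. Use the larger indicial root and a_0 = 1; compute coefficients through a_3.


Write in Frobenius form y'' + (p(x)/x) y' + (q(x)/x^2) y = 0:
  p(x) = -5/6,  q(x) = -2x^2 + 4x + 2/3.
Indicial equation: r(r-1) + (-5/6) r + (2/3) = 0 -> roots r_1 = 4/3, r_2 = 1/2.
Take r = r_1 = 4/3. Let y(x) = x^r sum_{n>=0} a_n x^n with a_0 = 1.
Substitute y = x^r sum a_n x^n and match x^{r+n}. The recurrence is
  D(n) a_n + 4 a_{n-1} - 2 a_{n-2} = 0,  where D(n) = (r+n)(r+n-1) + (-5/6)(r+n) + (2/3).
  a_n = [-4 a_{n-1} + 2 a_{n-2}] / D(n).
Since the indicial polynomial factors as (r - r_1)(r - r_2), D(n) = (r_1 + n - r_1)(r_1 + n - r_2) = n(n + 5/6).
Evaluating step by step (a_0 = 1):
  n = 1: D(1) = 1(1 + 5/6) = 11/6; numerator = -4(1) = -4; a_1 = (-4)/(11/6) = -24/11
  n = 2: D(2) = 2(2 + 5/6) = 17/3; numerator = -4(-24/11) + 2(1) = 118/11; a_2 = (118/11)/(17/3) = 354/187
  n = 3: D(3) = 3(3 + 5/6) = 23/2; numerator = -4(354/187) + 2(-24/11) = -2232/187; a_3 = (-2232/187)/(23/2) = -4464/4301

r = 4/3; a_0 = 1; a_1 = -24/11; a_2 = 354/187; a_3 = -4464/4301


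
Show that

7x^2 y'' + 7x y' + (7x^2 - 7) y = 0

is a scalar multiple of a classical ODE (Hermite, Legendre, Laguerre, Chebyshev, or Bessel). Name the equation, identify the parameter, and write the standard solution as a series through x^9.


All three coefficients share the factor 7; dividing through by 7 gives  x^2 y'' + x y' + (x^2 - 1) y = 0.
This matches the Bessel equation x^2 y'' + x y' + (x^2 - nu^2) y = 0 with nu^2 = 1, so nu = 1; the solution bounded at x = 0 is J_1(x).
Frobenius at x = 0: indicial roots ±nu; for r = nu the recurrence k(k + 2nu) c_k = -c_{k-2} gives the standard series J_nu(x) = sum_{k>=0} (-1)^k / (k! (k+nu)!) (x/2)^(2k+nu). Evaluate the first 5 terms:
  k = 0: (-1)^0 / (0! * 1! * 2^1) x^1 = 1/(1*1*2) x^1 = (1/2) x^1
  k = 1: (-1)^1 / (1! * 2! * 2^3) x^3 = -1/(1*2*8) x^3 = (-1/16) x^3
  k = 2: (-1)^2 / (2! * 3! * 2^5) x^5 = 1/(2*6*32) x^5 = (1/384) x^5
  k = 3: (-1)^3 / (3! * 4! * 2^7) x^7 = -1/(6*24*128) x^7 = (-1/18432) x^7
  k = 4: (-1)^4 / (4! * 5! * 2^9) x^9 = 1/(24*120*512) x^9 = (1/1474560) x^9
Hence J_1(x) = x^9/1474560 - x^7/18432 + x^5/384 - x^3/16 + x/2 + ....

J_1(x); series = x^9/1474560 - x^7/18432 + x^5/384 - x^3/16 + x/2


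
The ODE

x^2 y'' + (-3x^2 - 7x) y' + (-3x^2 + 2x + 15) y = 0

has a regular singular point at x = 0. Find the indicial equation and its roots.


Divide by x^2 to reach normal form y'' + P_1(x) y' + P_2(x) y = 0 with P_1(x) = -3 - 7/x and P_2(x) = -3 + 2/x + 15/x^2.
x = 0 is a singular point because the y'-coefficient -3 - 7/x has a pole at x = 0 and the y-coefficient -3 + 2/x + 15/x^2 has a pole at x = 0.
It is a regular singular point because x P_1(x) = p(x) = -3x - 7 and x^2 P_2(x) = q(x) = -3x^2 + 2x + 15 are polynomials, hence analytic at x = 0.
p(0) = -7,  q(0) = 15.
Indicial equation: r(r-1) + p(0) r + q(0) = 0, i.e. r^2 + (p(0) - 1) r + q(0) = 0, i.e. r^2 - 8 r + 15 = 0.
Discriminant: (-8)^2 - 4(15) = 4, so r = (8 ± 2)/2.
Solving: r_1 = 5, r_2 = 3.

indicial: r^2 - 8 r + 15 = 0; roots r_1 = 5, r_2 = 3


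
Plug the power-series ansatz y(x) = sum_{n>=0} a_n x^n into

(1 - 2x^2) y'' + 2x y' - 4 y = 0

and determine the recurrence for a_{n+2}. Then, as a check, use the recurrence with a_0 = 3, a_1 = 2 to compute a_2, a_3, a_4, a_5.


Substitute y = sum_n a_n x^n.
(1 - 2 x^2) y'' contributes (n+2)(n+1) a_{n+2} - 2 n(n-1) a_n at x^n.
2 x y'(x) contributes 2 n a_n at x^n.
-4 y(x) contributes -4 a_n at x^n.
Matching x^n: (n+2)(n+1) a_{n+2} + (-2 n(n-1) + 2 n - 4) a_n = 0.
Thus a_{n+2} = (2 n(n-1) - 2 n + 4) / ((n+1)(n+2)) * a_n.

Check with a_0 = 3, a_1 = 2 (apply the recurrence for n = 0, 1, 2, 3): a_0 = 3, a_1 = 2, a_2 = 6, a_3 = 2/3, a_4 = 2, a_5 = 1/3.

a_(n+2) = (2 n(n-1) - 2 n + 4) / ((n+1)(n+2)) * a_n; check: a_0 = 3, a_1 = 2, a_2 = 6, a_3 = 2/3, a_4 = 2, a_5 = 1/3


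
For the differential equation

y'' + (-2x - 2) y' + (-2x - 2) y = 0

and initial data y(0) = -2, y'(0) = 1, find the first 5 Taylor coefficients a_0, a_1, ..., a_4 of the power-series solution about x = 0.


Ansatz: y(x) = sum_{n>=0} a_n x^n, so y'(x) = sum_{n>=1} n a_n x^(n-1) and y''(x) = sum_{n>=2} n(n-1) a_n x^(n-2).
Substitute into P(x) y'' + Q(x) y' + R(x) y = 0 with P(x) = 1, Q(x) = -2x - 2, R(x) = -2x - 2, and match powers of x.
Initial conditions: a_0 = -2, a_1 = 1.
Setting the coefficient of each power of x to zero and solving order by order (substituting the coefficients already found):
  x^0: 2 a_2 - 2 a_1 - 2 a_0 = 0  ->  2 a_2 = 2 a_1 + 2 a_0 = -2  ->  a_2 = -1
  x^1: 6 a_3 - 4 a_2 - 4 a_1 - 2 a_0 = 0  ->  6 a_3 = 4 a_2 + 4 a_1 + 2 a_0 = -4  ->  a_3 = -2/3
  x^2: 12 a_4 - 6 a_3 - 6 a_2 - 2 a_1 = 0  ->  12 a_4 = 6 a_3 + 6 a_2 + 2 a_1 = -8  ->  a_4 = -2/3
Truncated series: y(x) = -2 + x - x^2 - (2/3) x^3 - (2/3) x^4 + O(x^5).

a_0 = -2; a_1 = 1; a_2 = -1; a_3 = -2/3; a_4 = -2/3


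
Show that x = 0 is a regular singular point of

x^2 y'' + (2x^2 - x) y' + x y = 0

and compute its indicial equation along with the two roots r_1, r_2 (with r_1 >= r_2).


Divide by x^2 to reach normal form y'' + P_1(x) y' + P_2(x) y = 0 with P_1(x) = 2 - 1/x and P_2(x) = 1/x.
x = 0 is a singular point because the y'-coefficient 2 - 1/x has a pole at x = 0 and the y-coefficient 1/x has a pole at x = 0.
It is a regular singular point because x P_1(x) = p(x) = 2x - 1 and x^2 P_2(x) = q(x) = x are polynomials, hence analytic at x = 0.
p(0) = -1,  q(0) = 0.
Indicial equation: r(r-1) + p(0) r + q(0) = 0, i.e. r^2 + (p(0) - 1) r + q(0) = 0, i.e. r^2 - 2 r = 0.
Discriminant: (-2)^2 - 4(0) = 4, so r = (2 ± 2)/2.
Solving: r_1 = 2, r_2 = 0.

indicial: r^2 - 2 r = 0; roots r_1 = 2, r_2 = 0


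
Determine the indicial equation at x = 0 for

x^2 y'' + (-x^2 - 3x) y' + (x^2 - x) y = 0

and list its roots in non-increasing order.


Divide by x^2 to reach normal form y'' + P_1(x) y' + P_2(x) y = 0 with P_1(x) = -1 - 3/x and P_2(x) = 1 - 1/x.
x = 0 is a singular point because the y'-coefficient -1 - 3/x has a pole at x = 0 and the y-coefficient 1 - 1/x has a pole at x = 0.
It is a regular singular point because x P_1(x) = p(x) = -x - 3 and x^2 P_2(x) = q(x) = x^2 - x are polynomials, hence analytic at x = 0.
p(0) = -3,  q(0) = 0.
Indicial equation: r(r-1) + p(0) r + q(0) = 0, i.e. r^2 + (p(0) - 1) r + q(0) = 0, i.e. r^2 - 4 r = 0.
Discriminant: (-4)^2 - 4(0) = 16, so r = (4 ± 4)/2.
Solving: r_1 = 4, r_2 = 0.

indicial: r^2 - 4 r = 0; roots r_1 = 4, r_2 = 0


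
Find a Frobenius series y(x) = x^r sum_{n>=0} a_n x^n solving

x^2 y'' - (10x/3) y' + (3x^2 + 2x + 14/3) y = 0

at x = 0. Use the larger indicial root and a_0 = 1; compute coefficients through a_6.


Write in Frobenius form y'' + (p(x)/x) y' + (q(x)/x^2) y = 0:
  p(x) = -10/3,  q(x) = 3x^2 + 2x + 14/3.
Indicial equation: r(r-1) + (-10/3) r + (14/3) = 0 -> roots r_1 = 7/3, r_2 = 2.
Take r = r_1 = 7/3. Let y(x) = x^r sum_{n>=0} a_n x^n with a_0 = 1.
Substitute y = x^r sum a_n x^n and match x^{r+n}. The recurrence is
  D(n) a_n + 2 a_{n-1} + 3 a_{n-2} = 0,  where D(n) = (r+n)(r+n-1) + (-10/3)(r+n) + (14/3).
  a_n = [-2 a_{n-1} - 3 a_{n-2}] / D(n).
Since the indicial polynomial factors as (r - r_1)(r - r_2), D(n) = (r_1 + n - r_1)(r_1 + n - r_2) = n(n + 1/3).
Evaluating step by step (a_0 = 1):
  n = 1: D(1) = 1(1 + 1/3) = 4/3; numerator = -2(1) = -2; a_1 = (-2)/(4/3) = -3/2
  n = 2: D(2) = 2(2 + 1/3) = 14/3; numerator = -2(-3/2) - 3(1) = 0; a_2 = (0)/(14/3) = 0
  n = 3: D(3) = 3(3 + 1/3) = 10; numerator = -2(0) - 3(-3/2) = 9/2; a_3 = (9/2)/(10) = 9/20
  n = 4: D(4) = 4(4 + 1/3) = 52/3; numerator = -2(9/20) - 3(0) = -9/10; a_4 = (-9/10)/(52/3) = -27/520
  n = 5: D(5) = 5(5 + 1/3) = 80/3; numerator = -2(-27/520) - 3(9/20) = -81/65; a_5 = (-81/65)/(80/3) = -243/5200
  n = 6: D(6) = 6(6 + 1/3) = 38; numerator = -2(-243/5200) - 3(-27/520) = 81/325; a_6 = (81/325)/(38) = 81/12350

r = 7/3; a_0 = 1; a_1 = -3/2; a_2 = 0; a_3 = 9/20; a_4 = -27/520; a_5 = -243/5200; a_6 = 81/12350


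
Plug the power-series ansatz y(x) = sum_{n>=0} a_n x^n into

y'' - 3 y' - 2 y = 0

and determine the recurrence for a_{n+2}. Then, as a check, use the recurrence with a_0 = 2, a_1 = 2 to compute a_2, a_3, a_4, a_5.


Substitute y = sum_n a_n x^n.
y''(x) has coefficient (n+2)(n+1) a_{n+2} at x^n;
-3 y'(x) has coefficient -3 (n+1) a_{n+1} at x^n;
-2 y(x) has coefficient -2 a_n at x^n.
Matching x^n: (n+2)(n+1) a_{n+2} - 3 (n+1) a_{n+1} - 2 a_n = 0.
Thus a_{n+2} = [3 (n+1) a_{n+1} + 2 a_n] / ((n+1)(n+2)).

Check with a_0 = 2, a_1 = 2 (apply the recurrence for n = 0, 1, 2, 3): a_0 = 2, a_1 = 2, a_2 = 5, a_3 = 17/3, a_4 = 61/12, a_5 = 217/60.

a_(n+2) = [3 (n+1) a_(n+1) + 2 a_n] / ((n+1)(n+2)); check: a_0 = 2, a_1 = 2, a_2 = 5, a_3 = 17/3, a_4 = 61/12, a_5 = 217/60


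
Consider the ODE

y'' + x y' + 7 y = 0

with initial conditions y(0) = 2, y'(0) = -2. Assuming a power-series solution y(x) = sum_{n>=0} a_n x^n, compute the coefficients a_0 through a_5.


Ansatz: y(x) = sum_{n>=0} a_n x^n, so y'(x) = sum_{n>=1} n a_n x^(n-1) and y''(x) = sum_{n>=2} n(n-1) a_n x^(n-2).
Substitute into P(x) y'' + Q(x) y' + R(x) y = 0 with P(x) = 1, Q(x) = x, R(x) = 7, and match powers of x.
Initial conditions: a_0 = 2, a_1 = -2.
Setting the coefficient of each power of x to zero and solving order by order (substituting the coefficients already found):
  x^0: 2 a_2 + 7 a_0 = 0  ->  2 a_2 = -7 a_0 = -14  ->  a_2 = -7
  x^1: 6 a_3 + 8 a_1 = 0  ->  6 a_3 = -8 a_1 = 16  ->  a_3 = 8/3
  x^2: 12 a_4 + 9 a_2 = 0  ->  12 a_4 = -9 a_2 = 63  ->  a_4 = 21/4
  x^3: 20 a_5 + 10 a_3 = 0  ->  20 a_5 = -10 a_3 = -80/3  ->  a_5 = -4/3
Truncated series: y(x) = 2 - 2 x - 7 x^2 + (8/3) x^3 + (21/4) x^4 - (4/3) x^5 + O(x^6).

a_0 = 2; a_1 = -2; a_2 = -7; a_3 = 8/3; a_4 = 21/4; a_5 = -4/3


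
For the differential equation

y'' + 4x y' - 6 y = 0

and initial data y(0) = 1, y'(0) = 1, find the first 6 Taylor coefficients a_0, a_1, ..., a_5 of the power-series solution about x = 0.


Ansatz: y(x) = sum_{n>=0} a_n x^n, so y'(x) = sum_{n>=1} n a_n x^(n-1) and y''(x) = sum_{n>=2} n(n-1) a_n x^(n-2).
Substitute into P(x) y'' + Q(x) y' + R(x) y = 0 with P(x) = 1, Q(x) = 4x, R(x) = -6, and match powers of x.
Initial conditions: a_0 = 1, a_1 = 1.
Setting the coefficient of each power of x to zero and solving order by order (substituting the coefficients already found):
  x^0: 2 a_2 - 6 a_0 = 0  ->  2 a_2 = 6 a_0 = 6  ->  a_2 = 3
  x^1: 6 a_3 - 2 a_1 = 0  ->  6 a_3 = 2 a_1 = 2  ->  a_3 = 1/3
  x^2: 12 a_4 + 2 a_2 = 0  ->  12 a_4 = -2 a_2 = -6  ->  a_4 = -1/2
  x^3: 20 a_5 + 6 a_3 = 0  ->  20 a_5 = -6 a_3 = -2  ->  a_5 = -1/10
Truncated series: y(x) = 1 + x + 3 x^2 + (1/3) x^3 - (1/2) x^4 - (1/10) x^5 + O(x^6).

a_0 = 1; a_1 = 1; a_2 = 3; a_3 = 1/3; a_4 = -1/2; a_5 = -1/10


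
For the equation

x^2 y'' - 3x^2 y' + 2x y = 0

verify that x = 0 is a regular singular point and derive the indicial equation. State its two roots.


Divide by x^2 to reach normal form y'' + P_1(x) y' + P_2(x) y = 0 with P_1(x) = -3 and P_2(x) = 2/x.
x = 0 is a singular point because the y-coefficient 2/x has a pole at x = 0.
It is a regular singular point because x P_1(x) = p(x) = -3x and x^2 P_2(x) = q(x) = 2x are polynomials, hence analytic at x = 0.
p(0) = 0,  q(0) = 0.
Indicial equation: r(r-1) + p(0) r + q(0) = 0, i.e. r^2 + (p(0) - 1) r + q(0) = 0, i.e. r^2 - 1 r = 0.
Discriminant: (-1)^2 - 4(0) = 1, so r = (1 ± 1)/2.
Solving: r_1 = 1, r_2 = 0.

indicial: r^2 - 1 r = 0; roots r_1 = 1, r_2 = 0


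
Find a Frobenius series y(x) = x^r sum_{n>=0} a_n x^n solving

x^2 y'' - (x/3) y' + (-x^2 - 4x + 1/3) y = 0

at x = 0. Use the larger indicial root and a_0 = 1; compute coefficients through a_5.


Write in Frobenius form y'' + (p(x)/x) y' + (q(x)/x^2) y = 0:
  p(x) = -1/3,  q(x) = -x^2 - 4x + 1/3.
Indicial equation: r(r-1) + (-1/3) r + (1/3) = 0 -> roots r_1 = 1, r_2 = 1/3.
Take r = r_1 = 1. Let y(x) = x^r sum_{n>=0} a_n x^n with a_0 = 1.
Substitute y = x^r sum a_n x^n and match x^{r+n}. The recurrence is
  D(n) a_n - 4 a_{n-1} - 1 a_{n-2} = 0,  where D(n) = (r+n)(r+n-1) + (-1/3)(r+n) + (1/3).
  a_n = [4 a_{n-1} + 1 a_{n-2}] / D(n).
Since the indicial polynomial factors as (r - r_1)(r - r_2), D(n) = (r_1 + n - r_1)(r_1 + n - r_2) = n(n + 2/3).
Evaluating step by step (a_0 = 1):
  n = 1: D(1) = 1(1 + 2/3) = 5/3; numerator = 4(1) = 4; a_1 = (4)/(5/3) = 12/5
  n = 2: D(2) = 2(2 + 2/3) = 16/3; numerator = 4(12/5) + 1(1) = 53/5; a_2 = (53/5)/(16/3) = 159/80
  n = 3: D(3) = 3(3 + 2/3) = 11; numerator = 4(159/80) + 1(12/5) = 207/20; a_3 = (207/20)/(11) = 207/220
  n = 4: D(4) = 4(4 + 2/3) = 56/3; numerator = 4(207/220) + 1(159/80) = 5061/880; a_4 = (5061/880)/(56/3) = 2169/7040
  n = 5: D(5) = 5(5 + 2/3) = 85/3; numerator = 4(2169/7040) + 1(207/220) = 765/352; a_5 = (765/352)/(85/3) = 27/352

r = 1; a_0 = 1; a_1 = 12/5; a_2 = 159/80; a_3 = 207/220; a_4 = 2169/7040; a_5 = 27/352
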